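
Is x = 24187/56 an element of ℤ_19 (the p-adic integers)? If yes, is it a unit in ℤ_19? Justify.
x ∈ ℤ_19 but not a unit; v_19(x) = 2 > 0

ℤ_19 = {x ∈ ℚ_19 : v_19(x) ≥ 0} and ℤ_19^× = {x ∈ ℤ_19 : v_19(x) = 0}. Here v_19(24187/56) = v_19(num) − v_19(den) = 2; compare against these criteria.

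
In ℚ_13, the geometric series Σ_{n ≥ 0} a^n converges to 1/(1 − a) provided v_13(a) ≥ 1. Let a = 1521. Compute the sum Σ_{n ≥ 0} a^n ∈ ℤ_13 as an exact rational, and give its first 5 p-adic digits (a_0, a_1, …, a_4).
Σ a^n = 1/(1 − a) = -1/1520;  first 5 digits = (1, 0, 9, 0, 3)

v_13(a) = 2 ≥ 1, so the series converges in ℤ_13 to 1/(1 − a) = 1/(1 − 1521) = -1/1520. Expand this rational in ℤ_13: compute digits iteratively via d_i = x_i mod 13, x_{i+1} = (x_i − d_i)/13. The first 5 digits are (1, 0, 9, 0, 3).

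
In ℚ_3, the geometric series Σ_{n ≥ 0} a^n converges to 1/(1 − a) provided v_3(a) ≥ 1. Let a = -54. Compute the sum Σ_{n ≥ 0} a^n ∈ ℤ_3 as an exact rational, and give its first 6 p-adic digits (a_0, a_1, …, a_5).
Σ a^n = 1/(1 − a) = 1/55;  first 6 digits = (1, 0, 0, 1, 2, 2)

v_3(a) = 3 ≥ 1, so the series converges in ℤ_3 to 1/(1 − a) = 1/(1 − (-54)) = 1/55. Expand this rational in ℤ_3: compute digits iteratively via d_i = x_i mod 3, x_{i+1} = (x_i − d_i)/3. The first 6 digits are (1, 0, 0, 1, 2, 2).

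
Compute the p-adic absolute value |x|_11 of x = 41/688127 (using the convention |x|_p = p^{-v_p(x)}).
|41/688127|_11 = 14641

Step 1 — compute v_11(x) by factoring powers of 11 out of the numerator and denominator: v_11(41/688127) = -4. Step 2 — apply |x|_p = p^{-v_p(x)} = 11^{4} = 14641.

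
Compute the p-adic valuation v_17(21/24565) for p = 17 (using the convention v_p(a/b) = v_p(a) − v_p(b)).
v_17(21/24565) = -3

Factor powers of 17 from the numerator and denominator of the reduced fraction: 21 = 17^0 · 21 and 24565 = 17^3 · 5. Apply v_p(a/b) = v_p(a) − v_p(b): v_17(21/24565) = 0 − 3 = -3.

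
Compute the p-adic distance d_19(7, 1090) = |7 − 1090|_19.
d_19(7, 1090) = 1/361

Step 1 — x − y = 7 − 1090 = -1083. Step 2 — v_19(-1083) = 2 (factor: -1083 = −(19^2 · 3); the sign does not affect v_p). Step 3 — |x − y|_19 = 19^{-2} = 1/361.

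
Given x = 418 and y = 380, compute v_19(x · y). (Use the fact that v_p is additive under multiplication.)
v_19(158840) = 2

v_p(x) = 1 (factor: 418 = 19^1 · 22); v_p(y) = 1 (factor: 380 = 19^1 · 20). Additivity: v_p(xy) = v_p(x) + v_p(y) = 1 + 1 = 2. (Direct check: xy = 158840 = 19^2 · (440).)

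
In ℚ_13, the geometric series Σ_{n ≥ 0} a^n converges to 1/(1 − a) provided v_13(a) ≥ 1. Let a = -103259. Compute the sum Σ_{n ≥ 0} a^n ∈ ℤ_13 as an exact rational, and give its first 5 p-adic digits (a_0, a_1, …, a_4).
Σ a^n = 1/(1 − a) = 1/103260;  first 5 digits = (1, 0, 0, 5, 9)

v_13(a) = 3 ≥ 1, so the series converges in ℤ_13 to 1/(1 − a) = 1/(1 − (-103259)) = 1/103260. Expand this rational in ℤ_13: compute digits iteratively via d_i = x_i mod 13, x_{i+1} = (x_i − d_i)/13. The first 5 digits are (1, 0, 0, 5, 9).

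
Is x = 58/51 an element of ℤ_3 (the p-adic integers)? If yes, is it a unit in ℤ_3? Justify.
x ∉ ℤ_3 (v_3(x) = -1 < 0)

ℤ_3 = {x ∈ ℚ_3 : v_3(x) ≥ 0} and ℤ_3^× = {x ∈ ℤ_3 : v_3(x) = 0}. Here v_3(58/51) = v_3(num) − v_3(den) = -1; compare against these criteria.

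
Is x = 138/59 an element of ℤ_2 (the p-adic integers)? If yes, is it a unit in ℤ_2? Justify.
x ∈ ℤ_2 but not a unit; v_2(x) = 1 > 0

ℤ_2 = {x ∈ ℚ_2 : v_2(x) ≥ 0} and ℤ_2^× = {x ∈ ℤ_2 : v_2(x) = 0}. Here v_2(138/59) = v_2(num) − v_2(den) = 1; compare against these criteria.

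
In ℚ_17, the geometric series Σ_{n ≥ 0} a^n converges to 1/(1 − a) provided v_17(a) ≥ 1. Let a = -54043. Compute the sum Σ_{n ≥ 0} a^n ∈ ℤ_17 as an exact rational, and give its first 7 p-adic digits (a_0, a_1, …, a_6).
Σ a^n = 1/(1 − a) = 1/54044;  first 7 digits = (1, 0, 0, 6, 16, 16, 1)

v_17(a) = 3 ≥ 1, so the series converges in ℤ_17 to 1/(1 − a) = 1/(1 − (-54043)) = 1/54044. Expand this rational in ℤ_17: compute digits iteratively via d_i = x_i mod 17, x_{i+1} = (x_i − d_i)/17. The first 7 digits are (1, 0, 0, 6, 16, 16, 1).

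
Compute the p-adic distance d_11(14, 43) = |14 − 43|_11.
d_11(14, 43) = 1

Step 1 — x − y = 14 − 43 = -29. Step 2 — v_11(-29) = 0 (factor: -29 = −(11^0 · 29); the sign does not affect v_p). Step 3 — |x − y|_11 = 11^{0} = 1.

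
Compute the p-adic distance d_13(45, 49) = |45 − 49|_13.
d_13(45, 49) = 1

Step 1 — x − y = 45 − 49 = -4. Step 2 — v_13(-4) = 0 (factor: -4 = −(13^0 · 4); the sign does not affect v_p). Step 3 — |x − y|_13 = 13^{0} = 1.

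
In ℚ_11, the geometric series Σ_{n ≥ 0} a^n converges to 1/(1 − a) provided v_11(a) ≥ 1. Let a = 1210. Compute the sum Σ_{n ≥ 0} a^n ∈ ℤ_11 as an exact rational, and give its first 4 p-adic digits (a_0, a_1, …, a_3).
Σ a^n = 1/(1 − a) = -1/1209;  first 4 digits = (1, 0, 10, 0)

v_11(a) = 2 ≥ 1, so the series converges in ℤ_11 to 1/(1 − a) = 1/(1 − 1210) = -1/1209. Expand this rational in ℤ_11: compute digits iteratively via d_i = x_i mod 11, x_{i+1} = (x_i − d_i)/11. The first 4 digits are (1, 0, 10, 0).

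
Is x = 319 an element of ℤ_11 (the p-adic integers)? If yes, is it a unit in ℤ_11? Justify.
x ∈ ℤ_11 but not a unit; v_11(x) = 1 > 0

ℤ_11 = {x ∈ ℚ_11 : v_11(x) ≥ 0} and ℤ_11^× = {x ∈ ℤ_11 : v_11(x) = 0}. Here v_11(319) = v_11(num) − v_11(den) = 1; compare against these criteria.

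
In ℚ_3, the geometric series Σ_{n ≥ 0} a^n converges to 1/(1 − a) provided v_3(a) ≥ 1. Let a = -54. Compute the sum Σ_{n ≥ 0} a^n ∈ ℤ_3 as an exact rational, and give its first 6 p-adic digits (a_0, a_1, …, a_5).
Σ a^n = 1/(1 − a) = 1/55;  first 6 digits = (1, 0, 0, 1, 2, 2)

v_3(a) = 3 ≥ 1, so the series converges in ℤ_3 to 1/(1 − a) = 1/(1 − (-54)) = 1/55. Expand this rational in ℤ_3: compute digits iteratively via d_i = x_i mod 3, x_{i+1} = (x_i − d_i)/3. The first 6 digits are (1, 0, 0, 1, 2, 2).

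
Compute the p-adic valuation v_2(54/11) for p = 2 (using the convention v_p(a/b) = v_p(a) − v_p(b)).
v_2(54/11) = 1

Factor powers of 2 from the numerator and denominator of the reduced fraction: 54 = 2^1 · 27 and 11 = 2^0 · 11. Apply v_p(a/b) = v_p(a) − v_p(b): v_2(54/11) = 1 − 0 = 1.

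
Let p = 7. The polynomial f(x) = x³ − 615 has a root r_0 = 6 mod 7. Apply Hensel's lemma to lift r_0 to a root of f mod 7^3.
r_2 = 139 (mod 343)

Hensel: r_{i+1} = r_i − f(r_i)/f′(r_i) mod 7^{i+2}, where f′(x) = 3x². Iterate:
  r_0 = 6 (mod 7)
  r_1 = 41 (mod 49)
  r_2 = 139 (mod 343)
Final: r = 139 with f(r) ≡ 0 mod 7^3.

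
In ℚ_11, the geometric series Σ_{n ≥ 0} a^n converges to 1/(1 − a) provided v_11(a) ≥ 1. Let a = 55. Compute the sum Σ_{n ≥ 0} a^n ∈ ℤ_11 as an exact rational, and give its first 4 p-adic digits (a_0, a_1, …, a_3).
Σ a^n = 1/(1 − a) = -1/54;  first 4 digits = (1, 5, 3, 6)

v_11(a) = 1 ≥ 1, so the series converges in ℤ_11 to 1/(1 − a) = 1/(1 − 55) = -1/54. Expand this rational in ℤ_11: compute digits iteratively via d_i = x_i mod 11, x_{i+1} = (x_i − d_i)/11. The first 4 digits are (1, 5, 3, 6).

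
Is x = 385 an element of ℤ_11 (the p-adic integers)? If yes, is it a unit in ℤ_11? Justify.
x ∈ ℤ_11 but not a unit; v_11(x) = 1 > 0

ℤ_11 = {x ∈ ℚ_11 : v_11(x) ≥ 0} and ℤ_11^× = {x ∈ ℤ_11 : v_11(x) = 0}. Here v_11(385) = v_11(num) − v_11(den) = 1; compare against these criteria.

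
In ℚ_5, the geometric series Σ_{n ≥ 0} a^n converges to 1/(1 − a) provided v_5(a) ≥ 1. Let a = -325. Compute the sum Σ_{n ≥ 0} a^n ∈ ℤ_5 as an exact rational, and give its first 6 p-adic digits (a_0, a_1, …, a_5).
Σ a^n = 1/(1 − a) = 1/326;  first 6 digits = (1, 0, 2, 2, 3, 3)

v_5(a) = 2 ≥ 1, so the series converges in ℤ_5 to 1/(1 − a) = 1/(1 − (-325)) = 1/326. Expand this rational in ℤ_5: compute digits iteratively via d_i = x_i mod 5, x_{i+1} = (x_i − d_i)/5. The first 6 digits are (1, 0, 2, 2, 3, 3).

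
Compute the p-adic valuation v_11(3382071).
v_11(3382071) = 5

v_11(n) is the largest exponent k such that 11^k divides n. Factor out: 3382071 = 11^5 · 21. (Sign doesn't affect v_p.) So v_11(3382071) = 5.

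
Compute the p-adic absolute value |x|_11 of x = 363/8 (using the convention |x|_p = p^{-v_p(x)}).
|363/8|_11 = 1/121

Step 1 — compute v_11(x) by factoring powers of 11 out of the numerator and denominator: v_11(363/8) = 2. Step 2 — apply |x|_p = p^{-v_p(x)} = 11^{-2} = 1/121.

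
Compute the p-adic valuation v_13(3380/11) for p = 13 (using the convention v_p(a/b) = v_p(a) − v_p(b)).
v_13(3380/11) = 2

Factor powers of 13 from the numerator and denominator of the reduced fraction: 3380 = 13^2 · 20 and 11 = 13^0 · 11. Apply v_p(a/b) = v_p(a) − v_p(b): v_13(3380/11) = 2 − 0 = 2.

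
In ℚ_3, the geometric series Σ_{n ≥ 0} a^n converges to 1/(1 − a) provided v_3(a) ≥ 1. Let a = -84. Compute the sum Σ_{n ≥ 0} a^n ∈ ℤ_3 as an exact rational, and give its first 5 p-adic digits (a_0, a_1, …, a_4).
Σ a^n = 1/(1 − a) = 1/85;  first 5 digits = (1, 2, 0, 2, 2)

v_3(a) = 1 ≥ 1, so the series converges in ℤ_3 to 1/(1 − a) = 1/(1 − (-84)) = 1/85. Expand this rational in ℤ_3: compute digits iteratively via d_i = x_i mod 3, x_{i+1} = (x_i − d_i)/3. The first 5 digits are (1, 2, 0, 2, 2).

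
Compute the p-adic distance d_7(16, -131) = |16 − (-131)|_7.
d_7(16, -131) = 1/49

Step 1 — x − y = 16 − (-131) = 147. Step 2 — v_7(147) = 2 (factor: 147 = (7^2 · 3); the sign does not affect v_p). Step 3 — |x − y|_7 = 7^{-2} = 1/49.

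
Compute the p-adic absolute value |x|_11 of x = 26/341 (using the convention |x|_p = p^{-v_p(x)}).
|26/341|_11 = 11

Step 1 — compute v_11(x) by factoring powers of 11 out of the numerator and denominator: v_11(26/341) = -1. Step 2 — apply |x|_p = p^{-v_p(x)} = 11^{1} = 11.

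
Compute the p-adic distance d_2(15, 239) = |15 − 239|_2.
d_2(15, 239) = 1/32

Step 1 — x − y = 15 − 239 = -224. Step 2 — v_2(-224) = 5 (factor: -224 = −(2^5 · 7); the sign does not affect v_p). Step 3 — |x − y|_2 = 2^{-5} = 1/32.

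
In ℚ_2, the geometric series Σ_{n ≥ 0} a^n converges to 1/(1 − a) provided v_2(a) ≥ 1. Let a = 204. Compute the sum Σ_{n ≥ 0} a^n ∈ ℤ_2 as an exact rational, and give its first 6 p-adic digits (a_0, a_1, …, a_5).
Σ a^n = 1/(1 − a) = -1/203;  first 6 digits = (1, 0, 1, 1, 1, 0)

v_2(a) = 2 ≥ 1, so the series converges in ℤ_2 to 1/(1 − a) = 1/(1 − 204) = -1/203. Expand this rational in ℤ_2: compute digits iteratively via d_i = x_i mod 2, x_{i+1} = (x_i − d_i)/2. The first 6 digits are (1, 0, 1, 1, 1, 0).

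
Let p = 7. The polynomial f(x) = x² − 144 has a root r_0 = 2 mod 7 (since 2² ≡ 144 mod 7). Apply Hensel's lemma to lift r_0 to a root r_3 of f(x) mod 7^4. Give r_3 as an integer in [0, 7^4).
r_3 = 2389 (mod 2401)

Hensel's recurrence: r_{i+1} = r_i − f(r_i)·(f′(r_i))^{-1} mod 7^{i+2}, with f′(x) = 2x. Iterate:
  r_0 = 2 (mod 7)
  r_1 = 37 (mod 49)
  r_2 = 331 (mod 343)
  r_3 = 2389 (mod 2401)
Final: r_3 = 2389, and one checks f(r_3) ≡ 0 mod 7^4.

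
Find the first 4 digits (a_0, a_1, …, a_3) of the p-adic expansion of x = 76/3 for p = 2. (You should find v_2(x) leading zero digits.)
(a_0, …, a_3) = (0, 0, 1, 0)

v_2(76/3) = 2, so a_0 = ... = a_1 = 0. Factor out: x = 2^2 · u with u = 19/3 a unit in ℤ_2. Expand u iteratively via a_{v+i} = u_i mod 2, u_{i+1} = (u_i − a_{v+i})/2:
  u_0 = 19/3;  a_2 = 1;  u_1 = (u_0 − 1)/2 = 8/3
  u_1 = 8/3;  a_3 = 0;  u_2 = (u_1 − 0)/2 = 4/3
Digits: (0, 0, 1, 0).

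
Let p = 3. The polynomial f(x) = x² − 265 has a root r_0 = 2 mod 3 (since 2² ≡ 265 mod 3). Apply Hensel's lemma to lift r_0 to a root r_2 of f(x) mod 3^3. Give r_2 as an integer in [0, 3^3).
r_2 = 20 (mod 27)

Hensel's recurrence: r_{i+1} = r_i − f(r_i)·(f′(r_i))^{-1} mod 3^{i+2}, with f′(x) = 2x. Iterate:
  r_0 = 2 (mod 3)
  r_1 = 2 (mod 9)
  r_2 = 20 (mod 27)
Final: r_2 = 20, and one checks f(r_2) ≡ 0 mod 3^3.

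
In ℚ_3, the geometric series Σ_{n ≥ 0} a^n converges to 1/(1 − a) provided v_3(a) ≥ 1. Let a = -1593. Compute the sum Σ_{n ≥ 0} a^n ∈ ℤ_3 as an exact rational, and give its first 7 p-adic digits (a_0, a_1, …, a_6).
Σ a^n = 1/(1 − a) = 1/1594;  first 7 digits = (1, 0, 0, 1, 1, 2, 1)

v_3(a) = 3 ≥ 1, so the series converges in ℤ_3 to 1/(1 − a) = 1/(1 − (-1593)) = 1/1594. Expand this rational in ℤ_3: compute digits iteratively via d_i = x_i mod 3, x_{i+1} = (x_i − d_i)/3. The first 7 digits are (1, 0, 0, 1, 1, 2, 1).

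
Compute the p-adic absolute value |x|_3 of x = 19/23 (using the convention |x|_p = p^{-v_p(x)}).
|19/23|_3 = 1

Step 1 — compute v_3(x) by factoring powers of 3 out of the numerator and denominator: v_3(19/23) = 0. Step 2 — apply |x|_p = p^{-v_p(x)} = 3^{0} = 1.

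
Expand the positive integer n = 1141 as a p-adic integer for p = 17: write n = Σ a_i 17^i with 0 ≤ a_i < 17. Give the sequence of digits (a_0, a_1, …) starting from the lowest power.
(a_0, a_1, …) = (2, 16, 3)

Repeated division by 17 gives the digits low-to-high: 1141 = 2 + 16·17^1 + 3·17^2. Digit sequence: (2, 16, 3).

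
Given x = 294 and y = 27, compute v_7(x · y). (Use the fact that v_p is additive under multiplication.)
v_7(7938) = 2

v_p(x) = 2 (factor: 294 = 7^2 · 6); v_p(y) = 0 (factor: 27 = 7^0 · 27). Additivity: v_p(xy) = v_p(x) + v_p(y) = 2 + 0 = 2. (Direct check: xy = 7938 = 7^2 · (162).)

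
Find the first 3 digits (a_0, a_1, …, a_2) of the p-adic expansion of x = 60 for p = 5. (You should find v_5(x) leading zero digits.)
(a_0, …, a_2) = (0, 2, 2)

v_5(60) = 1, so a_0 = ... = a_0 = 0. Factor out: x = 5^1 · u with u = 12 a unit in ℤ_5. Expand u iteratively via a_{v+i} = u_i mod 5, u_{i+1} = (u_i − a_{v+i})/5:
  u_0 = 12;  a_1 = 2;  u_1 = (u_0 − 2)/5 = 2
  u_1 = 2;  a_2 = 2;  u_2 = (u_1 − 2)/5 = 0
Digits: (0, 2, 2).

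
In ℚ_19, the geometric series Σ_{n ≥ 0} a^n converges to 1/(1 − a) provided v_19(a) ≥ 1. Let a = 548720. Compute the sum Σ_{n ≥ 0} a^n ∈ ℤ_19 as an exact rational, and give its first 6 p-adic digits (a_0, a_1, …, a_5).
Σ a^n = 1/(1 − a) = -1/548719;  first 6 digits = (1, 0, 0, 4, 4, 0)

v_19(a) = 3 ≥ 1, so the series converges in ℤ_19 to 1/(1 − a) = 1/(1 − 548720) = -1/548719. Expand this rational in ℤ_19: compute digits iteratively via d_i = x_i mod 19, x_{i+1} = (x_i − d_i)/19. The first 6 digits are (1, 0, 0, 4, 4, 0).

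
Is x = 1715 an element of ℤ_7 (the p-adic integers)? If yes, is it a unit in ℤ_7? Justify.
x ∈ ℤ_7 but not a unit; v_7(x) = 3 > 0

ℤ_7 = {x ∈ ℚ_7 : v_7(x) ≥ 0} and ℤ_7^× = {x ∈ ℤ_7 : v_7(x) = 0}. Here v_7(1715) = v_7(num) − v_7(den) = 3; compare against these criteria.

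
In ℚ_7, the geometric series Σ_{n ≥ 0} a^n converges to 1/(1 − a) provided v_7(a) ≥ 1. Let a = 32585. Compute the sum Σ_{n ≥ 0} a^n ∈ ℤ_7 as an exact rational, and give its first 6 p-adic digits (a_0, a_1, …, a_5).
Σ a^n = 1/(1 − a) = -1/32584;  first 6 digits = (1, 0, 0, 4, 6, 1)

v_7(a) = 3 ≥ 1, so the series converges in ℤ_7 to 1/(1 − a) = 1/(1 − 32585) = -1/32584. Expand this rational in ℤ_7: compute digits iteratively via d_i = x_i mod 7, x_{i+1} = (x_i − d_i)/7. The first 6 digits are (1, 0, 0, 4, 6, 1).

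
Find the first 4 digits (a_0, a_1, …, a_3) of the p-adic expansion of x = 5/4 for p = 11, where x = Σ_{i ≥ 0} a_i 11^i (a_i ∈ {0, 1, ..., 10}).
(a_0, …, a_3) = (4, 8, 2, 8)

v_11(5/4) = 0 (numerator and denominator both coprime to 11), so x ∈ ℤ_11^×. Compute digits iteratively via a_i = x_i mod 11, x_{i+1} = (x_i − a_i)/11, with x_0 = x:
  x_0 = 5/4;  a_0 = 4;  x_1 = (x_0 − 4)/11 = -1/4
  x_1 = -1/4;  a_1 = 8;  x_2 = (x_1 − 8)/11 = -3/4
  x_2 = -3/4;  a_2 = 2;  x_3 = (x_2 − 2)/11 = -1/4
  x_3 = -1/4;  a_3 = 8;  x_4 = (x_3 − 8)/11 = -3/4
Digits: (4, 8, 2, 8).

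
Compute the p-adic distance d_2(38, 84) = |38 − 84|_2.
d_2(38, 84) = 1/2

Step 1 — x − y = 38 − 84 = -46. Step 2 — v_2(-46) = 1 (factor: -46 = −(2^1 · 23); the sign does not affect v_p). Step 3 — |x − y|_2 = 2^{-1} = 1/2.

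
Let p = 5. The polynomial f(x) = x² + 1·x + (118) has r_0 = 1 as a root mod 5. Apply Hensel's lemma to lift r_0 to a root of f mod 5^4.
r_3 = 136 (mod 625)

Hensel: r_{i+1} = r_i − f(r_i)·(f′(r_i))^{-1} mod 5^{i+2}, f′(x) = 2x + 1. Iterate:
  r_0 = 1 (mod 5)
  r_1 = 11 (mod 25)
  r_2 = 11 (mod 125)
  r_3 = 136 (mod 625)
Final: r = 136 satisfies f(r) ≡ 0 mod 5^4.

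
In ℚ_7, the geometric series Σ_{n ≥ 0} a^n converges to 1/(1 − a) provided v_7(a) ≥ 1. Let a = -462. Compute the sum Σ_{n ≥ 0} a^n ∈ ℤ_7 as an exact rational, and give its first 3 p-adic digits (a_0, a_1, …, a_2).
Σ a^n = 1/(1 − a) = 1/463;  first 3 digits = (1, 4, 6)

v_7(a) = 1 ≥ 1, so the series converges in ℤ_7 to 1/(1 − a) = 1/(1 − (-462)) = 1/463. Expand this rational in ℤ_7: compute digits iteratively via d_i = x_i mod 7, x_{i+1} = (x_i − d_i)/7. The first 3 digits are (1, 4, 6).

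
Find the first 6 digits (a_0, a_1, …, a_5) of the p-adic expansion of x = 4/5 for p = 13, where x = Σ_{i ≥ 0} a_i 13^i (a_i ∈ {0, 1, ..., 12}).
(a_0, …, a_5) = (6, 10, 7, 2, 5, 10)

v_13(4/5) = 0 (numerator and denominator both coprime to 13), so x ∈ ℤ_13^×. Compute digits iteratively via a_i = x_i mod 13, x_{i+1} = (x_i − a_i)/13, with x_0 = x:
  x_0 = 4/5;  a_0 = 6;  x_1 = (x_0 − 6)/13 = -2/5
  x_1 = -2/5;  a_1 = 10;  x_2 = (x_1 − 10)/13 = -4/5
  x_2 = -4/5;  a_2 = 7;  x_3 = (x_2 − 7)/13 = -3/5
  x_3 = -3/5;  a_3 = 2;  x_4 = (x_3 − 2)/13 = -1/5
  x_4 = -1/5;  a_4 = 5;  x_5 = (x_4 − 5)/13 = -2/5
  x_5 = -2/5;  a_5 = 10;  x_6 = (x_5 − 10)/13 = -4/5
Digits: (6, 10, 7, 2, 5, 10).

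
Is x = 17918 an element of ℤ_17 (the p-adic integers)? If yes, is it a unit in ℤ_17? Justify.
x ∈ ℤ_17 but not a unit; v_17(x) = 2 > 0

ℤ_17 = {x ∈ ℚ_17 : v_17(x) ≥ 0} and ℤ_17^× = {x ∈ ℤ_17 : v_17(x) = 0}. Here v_17(17918) = v_17(num) − v_17(den) = 2; compare against these criteria.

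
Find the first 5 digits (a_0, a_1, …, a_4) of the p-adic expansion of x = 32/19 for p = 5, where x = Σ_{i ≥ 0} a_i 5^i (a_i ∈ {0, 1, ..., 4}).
(a_0, …, a_4) = (3, 0, 1, 4, 1)

v_5(32/19) = 0 (numerator and denominator both coprime to 5), so x ∈ ℤ_5^×. Compute digits iteratively via a_i = x_i mod 5, x_{i+1} = (x_i − a_i)/5, with x_0 = x:
  x_0 = 32/19;  a_0 = 3;  x_1 = (x_0 − 3)/5 = -5/19
  x_1 = -5/19;  a_1 = 0;  x_2 = (x_1 − 0)/5 = -1/19
  x_2 = -1/19;  a_2 = 1;  x_3 = (x_2 − 1)/5 = -4/19
  x_3 = -4/19;  a_3 = 4;  x_4 = (x_3 − 4)/5 = -16/19
  x_4 = -16/19;  a_4 = 1;  x_5 = (x_4 − 1)/5 = -7/19
Digits: (3, 0, 1, 4, 1).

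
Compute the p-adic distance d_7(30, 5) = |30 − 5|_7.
d_7(30, 5) = 1

Step 1 — x − y = 30 − 5 = 25. Step 2 — v_7(25) = 0 (factor: 25 = (7^0 · 25); the sign does not affect v_p). Step 3 — |x − y|_7 = 7^{0} = 1.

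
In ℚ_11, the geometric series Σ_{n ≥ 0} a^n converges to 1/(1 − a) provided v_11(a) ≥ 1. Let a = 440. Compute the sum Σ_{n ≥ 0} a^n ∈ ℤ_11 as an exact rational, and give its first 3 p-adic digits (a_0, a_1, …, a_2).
Σ a^n = 1/(1 − a) = -1/439;  first 3 digits = (1, 7, 8)

v_11(a) = 1 ≥ 1, so the series converges in ℤ_11 to 1/(1 − a) = 1/(1 − 440) = -1/439. Expand this rational in ℤ_11: compute digits iteratively via d_i = x_i mod 11, x_{i+1} = (x_i − d_i)/11. The first 3 digits are (1, 7, 8).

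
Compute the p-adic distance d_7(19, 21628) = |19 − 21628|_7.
d_7(19, 21628) = 1/2401

Step 1 — x − y = 19 − 21628 = -21609. Step 2 — v_7(-21609) = 4 (factor: -21609 = −(7^4 · 9); the sign does not affect v_p). Step 3 — |x − y|_7 = 7^{-4} = 1/2401.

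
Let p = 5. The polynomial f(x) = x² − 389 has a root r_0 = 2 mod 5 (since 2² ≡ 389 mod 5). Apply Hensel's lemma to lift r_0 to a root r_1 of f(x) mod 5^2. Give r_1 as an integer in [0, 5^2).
r_1 = 17 (mod 25)

Hensel's recurrence: r_{i+1} = r_i − f(r_i)·(f′(r_i))^{-1} mod 5^{i+2}, with f′(x) = 2x. Iterate:
  r_0 = 2 (mod 5)
  r_1 = 17 (mod 25)
Final: r_1 = 17, and one checks f(r_1) ≡ 0 mod 5^2.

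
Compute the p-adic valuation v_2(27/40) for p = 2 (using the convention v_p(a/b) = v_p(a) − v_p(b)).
v_2(27/40) = -3

Factor powers of 2 from the numerator and denominator of the reduced fraction: 27 = 2^0 · 27 and 40 = 2^3 · 5. Apply v_p(a/b) = v_p(a) − v_p(b): v_2(27/40) = 0 − 3 = -3.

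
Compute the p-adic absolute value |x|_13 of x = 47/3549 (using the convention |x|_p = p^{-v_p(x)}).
|47/3549|_13 = 169

Step 1 — compute v_13(x) by factoring powers of 13 out of the numerator and denominator: v_13(47/3549) = -2. Step 2 — apply |x|_p = p^{-v_p(x)} = 13^{2} = 169.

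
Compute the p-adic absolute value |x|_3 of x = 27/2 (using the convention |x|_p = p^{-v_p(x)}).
|27/2|_3 = 1/27

Step 1 — compute v_3(x) by factoring powers of 3 out of the numerator and denominator: v_3(27/2) = 3. Step 2 — apply |x|_p = p^{-v_p(x)} = 3^{-3} = 1/27.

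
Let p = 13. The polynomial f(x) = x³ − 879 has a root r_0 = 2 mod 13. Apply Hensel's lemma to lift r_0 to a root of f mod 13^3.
r_2 = 652 (mod 2197)

Hensel: r_{i+1} = r_i − f(r_i)/f′(r_i) mod 13^{i+2}, where f′(x) = 3x². Iterate:
  r_0 = 2 (mod 13)
  r_1 = 145 (mod 169)
  r_2 = 652 (mod 2197)
Final: r = 652 with f(r) ≡ 0 mod 13^3.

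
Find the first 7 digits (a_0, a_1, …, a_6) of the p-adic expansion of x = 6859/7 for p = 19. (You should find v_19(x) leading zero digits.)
(a_0, …, a_6) = (0, 0, 0, 11, 13, 2, 8)

v_19(6859/7) = 3, so a_0 = ... = a_2 = 0. Factor out: x = 19^3 · u with u = 1/7 a unit in ℤ_19. Expand u iteratively via a_{v+i} = u_i mod 19, u_{i+1} = (u_i − a_{v+i})/19:
  u_0 = 1/7;  a_3 = 11;  u_1 = (u_0 − 11)/19 = -4/7
  u_1 = -4/7;  a_4 = 13;  u_2 = (u_1 − 13)/19 = -5/7
  u_2 = -5/7;  a_5 = 2;  u_3 = (u_2 − 2)/19 = -1/7
  u_3 = -1/7;  a_6 = 8;  u_4 = (u_3 − 8)/19 = -3/7
Digits: (0, 0, 0, 11, 13, 2, 8).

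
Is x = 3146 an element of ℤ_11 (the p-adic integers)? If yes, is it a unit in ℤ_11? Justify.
x ∈ ℤ_11 but not a unit; v_11(x) = 2 > 0

ℤ_11 = {x ∈ ℚ_11 : v_11(x) ≥ 0} and ℤ_11^× = {x ∈ ℤ_11 : v_11(x) = 0}. Here v_11(3146) = v_11(num) − v_11(den) = 2; compare against these criteria.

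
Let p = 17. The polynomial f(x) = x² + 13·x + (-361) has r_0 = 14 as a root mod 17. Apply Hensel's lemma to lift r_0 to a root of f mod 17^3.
r_2 = 796 (mod 4913)

Hensel: r_{i+1} = r_i − f(r_i)·(f′(r_i))^{-1} mod 17^{i+2}, f′(x) = 2x + 13. Iterate:
  r_0 = 14 (mod 17)
  r_1 = 218 (mod 289)
  r_2 = 796 (mod 4913)
Final: r = 796 satisfies f(r) ≡ 0 mod 17^3.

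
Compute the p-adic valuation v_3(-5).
v_3(-5) = 0

v_3(n) is the largest exponent k such that 3^k divides n. Factor out: -5 = -3^0 · 5. (Sign doesn't affect v_p.) So v_3(-5) = 0.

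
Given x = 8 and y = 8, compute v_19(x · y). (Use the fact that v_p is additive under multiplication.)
v_19(64) = 0

v_p(x) = 0 (factor: 8 = 19^0 · 8); v_p(y) = 0 (factor: 8 = 19^0 · 8). Additivity: v_p(xy) = v_p(x) + v_p(y) = 0 + 0 = 0. (Direct check: xy = 64 = 19^0 · (64).)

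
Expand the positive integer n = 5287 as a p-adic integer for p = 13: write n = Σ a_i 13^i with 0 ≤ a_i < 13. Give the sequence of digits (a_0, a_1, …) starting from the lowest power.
(a_0, a_1, …) = (9, 3, 5, 2)

Repeated division by 13 gives the digits low-to-high: 5287 = 9 + 3·13^1 + 5·13^2 + 2·13^3. Digit sequence: (9, 3, 5, 2).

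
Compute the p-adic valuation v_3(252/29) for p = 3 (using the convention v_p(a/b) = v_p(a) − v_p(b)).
v_3(252/29) = 2

Factor powers of 3 from the numerator and denominator of the reduced fraction: 252 = 3^2 · 28 and 29 = 3^0 · 29. Apply v_p(a/b) = v_p(a) − v_p(b): v_3(252/29) = 2 − 0 = 2.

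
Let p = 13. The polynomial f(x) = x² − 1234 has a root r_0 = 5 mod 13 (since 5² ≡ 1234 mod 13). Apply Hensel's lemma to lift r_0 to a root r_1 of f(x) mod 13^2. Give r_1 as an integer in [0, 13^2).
r_1 = 109 (mod 169)

Hensel's recurrence: r_{i+1} = r_i − f(r_i)·(f′(r_i))^{-1} mod 13^{i+2}, with f′(x) = 2x. Iterate:
  r_0 = 5 (mod 13)
  r_1 = 109 (mod 169)
Final: r_1 = 109, and one checks f(r_1) ≡ 0 mod 13^2.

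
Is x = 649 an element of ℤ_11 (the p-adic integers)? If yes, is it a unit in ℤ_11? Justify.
x ∈ ℤ_11 but not a unit; v_11(x) = 1 > 0

ℤ_11 = {x ∈ ℚ_11 : v_11(x) ≥ 0} and ℤ_11^× = {x ∈ ℤ_11 : v_11(x) = 0}. Here v_11(649) = v_11(num) − v_11(den) = 1; compare against these criteria.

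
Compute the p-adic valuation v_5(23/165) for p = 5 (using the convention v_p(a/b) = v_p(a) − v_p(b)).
v_5(23/165) = -1

Factor powers of 5 from the numerator and denominator of the reduced fraction: 23 = 5^0 · 23 and 165 = 5^1 · 33. Apply v_p(a/b) = v_p(a) − v_p(b): v_5(23/165) = 0 − 1 = -1.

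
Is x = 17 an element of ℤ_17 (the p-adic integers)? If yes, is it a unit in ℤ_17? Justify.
x ∈ ℤ_17 but not a unit; v_17(x) = 1 > 0

ℤ_17 = {x ∈ ℚ_17 : v_17(x) ≥ 0} and ℤ_17^× = {x ∈ ℤ_17 : v_17(x) = 0}. Here v_17(17) = v_17(num) − v_17(den) = 1; compare against these criteria.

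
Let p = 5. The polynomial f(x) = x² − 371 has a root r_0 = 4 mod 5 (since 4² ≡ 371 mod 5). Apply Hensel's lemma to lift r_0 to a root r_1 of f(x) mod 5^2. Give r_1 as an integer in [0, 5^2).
r_1 = 14 (mod 25)

Hensel's recurrence: r_{i+1} = r_i − f(r_i)·(f′(r_i))^{-1} mod 5^{i+2}, with f′(x) = 2x. Iterate:
  r_0 = 4 (mod 5)
  r_1 = 14 (mod 25)
Final: r_1 = 14, and one checks f(r_1) ≡ 0 mod 5^2.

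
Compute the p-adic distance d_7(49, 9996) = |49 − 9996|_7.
d_7(49, 9996) = 1/343

Step 1 — x − y = 49 − 9996 = -9947. Step 2 — v_7(-9947) = 3 (factor: -9947 = −(7^3 · 29); the sign does not affect v_p). Step 3 — |x − y|_7 = 7^{-3} = 1/343.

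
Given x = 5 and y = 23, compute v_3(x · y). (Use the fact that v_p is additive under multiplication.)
v_3(115) = 0

v_p(x) = 0 (factor: 5 = 3^0 · 5); v_p(y) = 0 (factor: 23 = 3^0 · 23). Additivity: v_p(xy) = v_p(x) + v_p(y) = 0 + 0 = 0. (Direct check: xy = 115 = 3^0 · (115).)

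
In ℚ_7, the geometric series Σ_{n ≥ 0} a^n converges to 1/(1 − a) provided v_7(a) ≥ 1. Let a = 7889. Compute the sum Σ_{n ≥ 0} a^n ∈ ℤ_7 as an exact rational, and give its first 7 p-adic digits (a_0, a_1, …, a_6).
Σ a^n = 1/(1 − a) = -1/7888;  first 7 digits = (1, 0, 0, 2, 3, 0, 4)

v_7(a) = 3 ≥ 1, so the series converges in ℤ_7 to 1/(1 − a) = 1/(1 − 7889) = -1/7888. Expand this rational in ℤ_7: compute digits iteratively via d_i = x_i mod 7, x_{i+1} = (x_i − d_i)/7. The first 7 digits are (1, 0, 0, 2, 3, 0, 4).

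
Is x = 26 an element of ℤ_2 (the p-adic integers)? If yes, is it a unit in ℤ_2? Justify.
x ∈ ℤ_2 but not a unit; v_2(x) = 1 > 0

ℤ_2 = {x ∈ ℚ_2 : v_2(x) ≥ 0} and ℤ_2^× = {x ∈ ℤ_2 : v_2(x) = 0}. Here v_2(26) = v_2(num) − v_2(den) = 1; compare against these criteria.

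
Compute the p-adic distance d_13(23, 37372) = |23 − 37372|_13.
d_13(23, 37372) = 1/2197

Step 1 — x − y = 23 − 37372 = -37349. Step 2 — v_13(-37349) = 3 (factor: -37349 = −(13^3 · 17); the sign does not affect v_p). Step 3 — |x − y|_13 = 13^{-3} = 1/2197.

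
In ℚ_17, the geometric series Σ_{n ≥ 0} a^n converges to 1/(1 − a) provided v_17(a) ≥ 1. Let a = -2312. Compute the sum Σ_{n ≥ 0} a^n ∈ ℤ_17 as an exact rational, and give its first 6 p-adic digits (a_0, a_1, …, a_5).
Σ a^n = 1/(1 − a) = 1/2313;  first 6 digits = (1, 0, 9, 16, 12, 3)

v_17(a) = 2 ≥ 1, so the series converges in ℤ_17 to 1/(1 − a) = 1/(1 − (-2312)) = 1/2313. Expand this rational in ℤ_17: compute digits iteratively via d_i = x_i mod 17, x_{i+1} = (x_i − d_i)/17. The first 6 digits are (1, 0, 9, 16, 12, 3).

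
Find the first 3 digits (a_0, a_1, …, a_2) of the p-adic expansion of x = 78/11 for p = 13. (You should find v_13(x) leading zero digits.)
(a_0, …, a_2) = (0, 10, 4)

v_13(78/11) = 1, so a_0 = ... = a_0 = 0. Factor out: x = 13^1 · u with u = 6/11 a unit in ℤ_13. Expand u iteratively via a_{v+i} = u_i mod 13, u_{i+1} = (u_i − a_{v+i})/13:
  u_0 = 6/11;  a_1 = 10;  u_1 = (u_0 − 10)/13 = -8/11
  u_1 = -8/11;  a_2 = 4;  u_2 = (u_1 − 4)/13 = -4/11
Digits: (0, 10, 4).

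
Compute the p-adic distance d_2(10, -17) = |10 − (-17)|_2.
d_2(10, -17) = 1

Step 1 — x − y = 10 − (-17) = 27. Step 2 — v_2(27) = 0 (factor: 27 = (2^0 · 27); the sign does not affect v_p). Step 3 — |x − y|_2 = 2^{0} = 1.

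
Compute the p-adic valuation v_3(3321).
v_3(3321) = 4

v_3(n) is the largest exponent k such that 3^k divides n. Factor out: 3321 = 3^4 · 41. (Sign doesn't affect v_p.) So v_3(3321) = 4.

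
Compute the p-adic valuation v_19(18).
v_19(18) = 0

v_19(n) is the largest exponent k such that 19^k divides n. Factor out: 18 = 19^0 · 18. (Sign doesn't affect v_p.) So v_19(18) = 0.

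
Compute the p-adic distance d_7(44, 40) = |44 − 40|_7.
d_7(44, 40) = 1

Step 1 — x − y = 44 − 40 = 4. Step 2 — v_7(4) = 0 (factor: 4 = (7^0 · 4); the sign does not affect v_p). Step 3 — |x − y|_7 = 7^{0} = 1.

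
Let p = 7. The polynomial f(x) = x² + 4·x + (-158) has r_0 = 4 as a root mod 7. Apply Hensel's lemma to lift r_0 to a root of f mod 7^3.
r_2 = 284 (mod 343)

Hensel: r_{i+1} = r_i − f(r_i)·(f′(r_i))^{-1} mod 7^{i+2}, f′(x) = 2x + 4. Iterate:
  r_0 = 4 (mod 7)
  r_1 = 39 (mod 49)
  r_2 = 284 (mod 343)
Final: r = 284 satisfies f(r) ≡ 0 mod 7^3.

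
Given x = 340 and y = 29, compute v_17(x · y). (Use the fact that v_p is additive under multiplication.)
v_17(9860) = 1

v_p(x) = 1 (factor: 340 = 17^1 · 20); v_p(y) = 0 (factor: 29 = 17^0 · 29). Additivity: v_p(xy) = v_p(x) + v_p(y) = 1 + 0 = 1. (Direct check: xy = 9860 = 17^1 · (580).)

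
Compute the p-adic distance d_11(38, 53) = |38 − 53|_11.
d_11(38, 53) = 1

Step 1 — x − y = 38 − 53 = -15. Step 2 — v_11(-15) = 0 (factor: -15 = −(11^0 · 15); the sign does not affect v_p). Step 3 — |x − y|_11 = 11^{0} = 1.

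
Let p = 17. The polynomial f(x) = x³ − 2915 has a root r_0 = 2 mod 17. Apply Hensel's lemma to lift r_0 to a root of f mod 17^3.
r_2 = 4218 (mod 4913)

Hensel: r_{i+1} = r_i − f(r_i)/f′(r_i) mod 17^{i+2}, where f′(x) = 3x². Iterate:
  r_0 = 2 (mod 17)
  r_1 = 172 (mod 289)
  r_2 = 4218 (mod 4913)
Final: r = 4218 with f(r) ≡ 0 mod 17^3.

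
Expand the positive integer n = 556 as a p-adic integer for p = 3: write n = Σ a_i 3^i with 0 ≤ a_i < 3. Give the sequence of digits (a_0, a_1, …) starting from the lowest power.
(a_0, a_1, …) = (1, 2, 1, 2, 0, 2)

Repeated division by 3 gives the digits low-to-high: 556 = 1 + 2·3^1 + 1·3^2 + 2·3^3 + 2·3^5. Digit sequence: (1, 2, 1, 2, 0, 2).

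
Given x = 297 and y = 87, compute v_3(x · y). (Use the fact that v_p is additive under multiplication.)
v_3(25839) = 4

v_p(x) = 3 (factor: 297 = 3^3 · 11); v_p(y) = 1 (factor: 87 = 3^1 · 29). Additivity: v_p(xy) = v_p(x) + v_p(y) = 3 + 1 = 4. (Direct check: xy = 25839 = 3^4 · (319).)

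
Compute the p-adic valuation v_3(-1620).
v_3(-1620) = 4

v_3(n) is the largest exponent k such that 3^k divides n. Factor out: -1620 = -3^4 · 20. (Sign doesn't affect v_p.) So v_3(-1620) = 4.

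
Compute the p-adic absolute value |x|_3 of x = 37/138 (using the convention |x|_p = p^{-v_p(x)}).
|37/138|_3 = 3

Step 1 — compute v_3(x) by factoring powers of 3 out of the numerator and denominator: v_3(37/138) = -1. Step 2 — apply |x|_p = p^{-v_p(x)} = 3^{1} = 3.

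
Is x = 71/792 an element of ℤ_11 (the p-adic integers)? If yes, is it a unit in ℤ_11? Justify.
x ∉ ℤ_11 (v_11(x) = -1 < 0)

ℤ_11 = {x ∈ ℚ_11 : v_11(x) ≥ 0} and ℤ_11^× = {x ∈ ℤ_11 : v_11(x) = 0}. Here v_11(71/792) = v_11(num) − v_11(den) = -1; compare against these criteria.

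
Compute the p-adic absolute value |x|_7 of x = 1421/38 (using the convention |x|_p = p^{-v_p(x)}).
|1421/38|_7 = 1/49

Step 1 — compute v_7(x) by factoring powers of 7 out of the numerator and denominator: v_7(1421/38) = 2. Step 2 — apply |x|_p = p^{-v_p(x)} = 7^{-2} = 1/49.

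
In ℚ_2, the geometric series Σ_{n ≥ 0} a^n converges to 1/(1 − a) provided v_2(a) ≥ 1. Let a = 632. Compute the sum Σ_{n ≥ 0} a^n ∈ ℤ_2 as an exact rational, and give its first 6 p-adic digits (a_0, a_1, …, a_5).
Σ a^n = 1/(1 − a) = -1/631;  first 6 digits = (1, 0, 0, 1, 1, 1)

v_2(a) = 3 ≥ 1, so the series converges in ℤ_2 to 1/(1 − a) = 1/(1 − 632) = -1/631. Expand this rational in ℤ_2: compute digits iteratively via d_i = x_i mod 2, x_{i+1} = (x_i − d_i)/2. The first 6 digits are (1, 0, 0, 1, 1, 1).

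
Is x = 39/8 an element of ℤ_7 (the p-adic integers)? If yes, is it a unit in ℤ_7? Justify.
x ∈ ℤ_7^× (unit); v_7(x) = 0

ℤ_7 = {x ∈ ℚ_7 : v_7(x) ≥ 0} and ℤ_7^× = {x ∈ ℤ_7 : v_7(x) = 0}. Here v_7(39/8) = v_7(num) − v_7(den) = 0; compare against these criteria.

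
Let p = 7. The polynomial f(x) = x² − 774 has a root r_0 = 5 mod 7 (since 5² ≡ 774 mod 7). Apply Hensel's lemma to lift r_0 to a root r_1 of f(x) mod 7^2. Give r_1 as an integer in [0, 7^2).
r_1 = 26 (mod 49)

Hensel's recurrence: r_{i+1} = r_i − f(r_i)·(f′(r_i))^{-1} mod 7^{i+2}, with f′(x) = 2x. Iterate:
  r_0 = 5 (mod 7)
  r_1 = 26 (mod 49)
Final: r_1 = 26, and one checks f(r_1) ≡ 0 mod 7^2.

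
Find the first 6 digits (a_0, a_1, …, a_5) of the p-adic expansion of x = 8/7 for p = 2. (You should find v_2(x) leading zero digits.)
(a_0, …, a_5) = (0, 0, 0, 1, 1, 1)

v_2(8/7) = 3, so a_0 = ... = a_2 = 0. Factor out: x = 2^3 · u with u = 1/7 a unit in ℤ_2. Expand u iteratively via a_{v+i} = u_i mod 2, u_{i+1} = (u_i − a_{v+i})/2:
  u_0 = 1/7;  a_3 = 1;  u_1 = (u_0 − 1)/2 = -3/7
  u_1 = -3/7;  a_4 = 1;  u_2 = (u_1 − 1)/2 = -5/7
  u_2 = -5/7;  a_5 = 1;  u_3 = (u_2 − 1)/2 = -6/7
Digits: (0, 0, 0, 1, 1, 1).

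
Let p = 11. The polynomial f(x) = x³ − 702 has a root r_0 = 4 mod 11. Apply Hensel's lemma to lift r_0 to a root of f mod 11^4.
r_3 = 8936 (mod 14641)

Hensel: r_{i+1} = r_i − f(r_i)/f′(r_i) mod 11^{i+2}, where f′(x) = 3x². Iterate:
  r_0 = 4 (mod 11)
  r_1 = 103 (mod 121)
  r_2 = 950 (mod 1331)
  r_3 = 8936 (mod 14641)
Final: r = 8936 with f(r) ≡ 0 mod 11^4.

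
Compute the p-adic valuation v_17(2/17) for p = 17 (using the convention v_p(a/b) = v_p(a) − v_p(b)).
v_17(2/17) = -1

Factor powers of 17 from the numerator and denominator of the reduced fraction: 2 = 17^0 · 2 and 17 = 17^1 · 1. Apply v_p(a/b) = v_p(a) − v_p(b): v_17(2/17) = 0 − 1 = -1.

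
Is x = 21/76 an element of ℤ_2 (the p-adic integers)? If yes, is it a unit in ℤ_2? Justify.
x ∉ ℤ_2 (v_2(x) = -2 < 0)

ℤ_2 = {x ∈ ℚ_2 : v_2(x) ≥ 0} and ℤ_2^× = {x ∈ ℤ_2 : v_2(x) = 0}. Here v_2(21/76) = v_2(num) − v_2(den) = -2; compare against these criteria.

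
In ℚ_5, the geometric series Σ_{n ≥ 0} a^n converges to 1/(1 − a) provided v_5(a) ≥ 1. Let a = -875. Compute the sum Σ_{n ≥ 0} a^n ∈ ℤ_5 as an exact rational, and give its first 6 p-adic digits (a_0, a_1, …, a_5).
Σ a^n = 1/(1 − a) = 1/876;  first 6 digits = (1, 0, 0, 3, 3, 4)

v_5(a) = 3 ≥ 1, so the series converges in ℤ_5 to 1/(1 − a) = 1/(1 − (-875)) = 1/876. Expand this rational in ℤ_5: compute digits iteratively via d_i = x_i mod 5, x_{i+1} = (x_i − d_i)/5. The first 6 digits are (1, 0, 0, 3, 3, 4).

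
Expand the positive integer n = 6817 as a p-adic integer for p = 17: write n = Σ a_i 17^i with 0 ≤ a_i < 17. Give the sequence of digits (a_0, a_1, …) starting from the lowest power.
(a_0, a_1, …) = (0, 10, 6, 1)

Repeated division by 17 gives the digits low-to-high: 6817 = 10·17^1 + 6·17^2 + 1·17^3. Digit sequence: (0, 10, 6, 1).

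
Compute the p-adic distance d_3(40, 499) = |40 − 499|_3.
d_3(40, 499) = 1/27

Step 1 — x − y = 40 − 499 = -459. Step 2 — v_3(-459) = 3 (factor: -459 = −(3^3 · 17); the sign does not affect v_p). Step 3 — |x − y|_3 = 3^{-3} = 1/27.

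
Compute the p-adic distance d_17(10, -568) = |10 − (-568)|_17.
d_17(10, -568) = 1/289

Step 1 — x − y = 10 − (-568) = 578. Step 2 — v_17(578) = 2 (factor: 578 = (17^2 · 2); the sign does not affect v_p). Step 3 — |x − y|_17 = 17^{-2} = 1/289.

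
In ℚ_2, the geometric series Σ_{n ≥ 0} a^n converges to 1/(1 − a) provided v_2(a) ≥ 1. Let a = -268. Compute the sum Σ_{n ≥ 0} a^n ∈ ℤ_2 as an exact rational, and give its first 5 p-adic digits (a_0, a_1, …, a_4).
Σ a^n = 1/(1 − a) = 1/269;  first 5 digits = (1, 0, 1, 0, 0)

v_2(a) = 2 ≥ 1, so the series converges in ℤ_2 to 1/(1 − a) = 1/(1 − (-268)) = 1/269. Expand this rational in ℤ_2: compute digits iteratively via d_i = x_i mod 2, x_{i+1} = (x_i − d_i)/2. The first 5 digits are (1, 0, 1, 0, 0).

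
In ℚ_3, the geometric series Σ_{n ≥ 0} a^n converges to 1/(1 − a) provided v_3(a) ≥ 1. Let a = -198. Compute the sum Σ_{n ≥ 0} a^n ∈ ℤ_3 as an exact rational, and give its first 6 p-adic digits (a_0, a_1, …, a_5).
Σ a^n = 1/(1 − a) = 1/199;  first 6 digits = (1, 0, 2, 1, 1, 1)

v_3(a) = 2 ≥ 1, so the series converges in ℤ_3 to 1/(1 − a) = 1/(1 − (-198)) = 1/199. Expand this rational in ℤ_3: compute digits iteratively via d_i = x_i mod 3, x_{i+1} = (x_i − d_i)/3. The first 6 digits are (1, 0, 2, 1, 1, 1).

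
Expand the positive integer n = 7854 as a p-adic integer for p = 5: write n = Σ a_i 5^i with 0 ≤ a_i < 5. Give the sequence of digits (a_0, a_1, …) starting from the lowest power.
(a_0, a_1, …) = (4, 0, 4, 2, 2, 2)

Repeated division by 5 gives the digits low-to-high: 7854 = 4 + 4·5^2 + 2·5^3 + 2·5^4 + 2·5^5. Digit sequence: (4, 0, 4, 2, 2, 2).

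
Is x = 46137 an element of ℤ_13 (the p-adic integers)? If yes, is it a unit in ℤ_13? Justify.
x ∈ ℤ_13 but not a unit; v_13(x) = 3 > 0

ℤ_13 = {x ∈ ℚ_13 : v_13(x) ≥ 0} and ℤ_13^× = {x ∈ ℤ_13 : v_13(x) = 0}. Here v_13(46137) = v_13(num) − v_13(den) = 3; compare against these criteria.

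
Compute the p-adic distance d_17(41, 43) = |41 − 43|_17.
d_17(41, 43) = 1

Step 1 — x − y = 41 − 43 = -2. Step 2 — v_17(-2) = 0 (factor: -2 = −(17^0 · 2); the sign does not affect v_p). Step 3 — |x − y|_17 = 17^{0} = 1.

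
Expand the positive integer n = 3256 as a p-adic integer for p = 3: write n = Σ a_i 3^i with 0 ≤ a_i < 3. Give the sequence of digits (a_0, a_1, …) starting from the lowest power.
(a_0, a_1, …) = (1, 2, 1, 0, 1, 1, 1, 1)

Repeated division by 3 gives the digits low-to-high: 3256 = 1 + 2·3^1 + 1·3^2 + 1·3^4 + 1·3^5 + 1·3^6 + 1·3^7. Digit sequence: (1, 2, 1, 0, 1, 1, 1, 1).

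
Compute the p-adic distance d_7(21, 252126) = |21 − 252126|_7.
d_7(21, 252126) = 1/16807

Step 1 — x − y = 21 − 252126 = -252105. Step 2 — v_7(-252105) = 5 (factor: -252105 = −(7^5 · 15); the sign does not affect v_p). Step 3 — |x − y|_7 = 7^{-5} = 1/16807.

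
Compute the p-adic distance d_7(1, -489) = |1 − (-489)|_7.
d_7(1, -489) = 1/49

Step 1 — x − y = 1 − (-489) = 490. Step 2 — v_7(490) = 2 (factor: 490 = (7^2 · 10); the sign does not affect v_p). Step 3 — |x − y|_7 = 7^{-2} = 1/49.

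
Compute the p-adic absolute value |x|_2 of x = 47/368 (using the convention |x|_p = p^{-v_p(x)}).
|47/368|_2 = 16

Step 1 — compute v_2(x) by factoring powers of 2 out of the numerator and denominator: v_2(47/368) = -4. Step 2 — apply |x|_p = p^{-v_p(x)} = 2^{4} = 16.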